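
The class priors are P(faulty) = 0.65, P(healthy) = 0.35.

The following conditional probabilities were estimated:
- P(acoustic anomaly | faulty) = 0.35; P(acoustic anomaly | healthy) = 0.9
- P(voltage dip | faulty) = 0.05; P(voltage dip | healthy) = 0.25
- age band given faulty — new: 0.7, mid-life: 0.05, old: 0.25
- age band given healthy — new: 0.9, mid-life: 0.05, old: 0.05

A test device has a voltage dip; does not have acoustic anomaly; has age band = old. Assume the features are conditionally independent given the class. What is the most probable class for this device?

faulty

faulty: 0.65 × (1−0.35) × 0.05 × 0.25 = 0.00528125
healthy: 0.35 × (1−0.9) × 0.25 × 0.05 = 0.0004375
Highest score → faulty.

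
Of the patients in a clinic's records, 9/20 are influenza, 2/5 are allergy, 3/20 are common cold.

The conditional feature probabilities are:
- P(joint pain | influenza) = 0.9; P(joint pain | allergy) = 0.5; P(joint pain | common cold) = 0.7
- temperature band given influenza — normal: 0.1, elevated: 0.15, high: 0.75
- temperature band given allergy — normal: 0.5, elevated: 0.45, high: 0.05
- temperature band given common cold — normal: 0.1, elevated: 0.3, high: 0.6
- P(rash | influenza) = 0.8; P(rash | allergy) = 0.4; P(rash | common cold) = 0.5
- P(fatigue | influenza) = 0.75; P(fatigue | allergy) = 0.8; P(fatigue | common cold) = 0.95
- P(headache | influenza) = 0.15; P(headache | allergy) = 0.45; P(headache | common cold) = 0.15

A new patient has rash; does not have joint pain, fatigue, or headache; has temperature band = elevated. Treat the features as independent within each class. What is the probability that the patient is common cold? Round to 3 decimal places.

0.053

influenza: 0.45 × (1−0.9) × 0.15 × 0.8 × (1−0.75) × (1−0.15) = 0.0011475
allergy: 0.4 × (1−0.5) × 0.45 × 0.4 × (1−0.8) × (1−0.45) = 0.00396
common cold: 0.15 × (1−0.7) × 0.3 × 0.5 × (1−0.95) × (1−0.15) = 0.000286875
P(common cold | x) = 0.000286875 / 0.005394375 ≈ 0.053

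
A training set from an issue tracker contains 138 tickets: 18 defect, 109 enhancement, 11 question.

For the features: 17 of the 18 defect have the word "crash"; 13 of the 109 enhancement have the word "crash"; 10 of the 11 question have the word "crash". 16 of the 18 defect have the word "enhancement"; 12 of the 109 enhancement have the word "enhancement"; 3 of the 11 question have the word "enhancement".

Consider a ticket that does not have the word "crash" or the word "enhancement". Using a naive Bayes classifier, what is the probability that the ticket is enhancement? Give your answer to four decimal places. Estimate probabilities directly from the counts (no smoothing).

0.9903

defect: (18/138) × (1/18) × (2/18) ≈ 0.000805153
enhancement: (109/138) × (96/109) × (97/109) ≈ 0.619067
question: (11/138) × (1/11) × (8/11) ≈ 0.00527009
P(enhancement | x) = 0.619067 / 0.625142243 ≈ 0.9903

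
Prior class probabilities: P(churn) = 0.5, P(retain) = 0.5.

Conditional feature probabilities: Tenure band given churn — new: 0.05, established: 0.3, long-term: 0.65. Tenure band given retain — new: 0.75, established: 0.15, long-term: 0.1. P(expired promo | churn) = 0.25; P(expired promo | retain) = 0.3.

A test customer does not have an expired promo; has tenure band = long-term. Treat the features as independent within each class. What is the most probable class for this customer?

churn

churn: 0.5 × 0.65 × (1−0.25) = 0.24375
retain: 0.5 × 0.1 × (1−0.3) = 0.035
Highest score → churn.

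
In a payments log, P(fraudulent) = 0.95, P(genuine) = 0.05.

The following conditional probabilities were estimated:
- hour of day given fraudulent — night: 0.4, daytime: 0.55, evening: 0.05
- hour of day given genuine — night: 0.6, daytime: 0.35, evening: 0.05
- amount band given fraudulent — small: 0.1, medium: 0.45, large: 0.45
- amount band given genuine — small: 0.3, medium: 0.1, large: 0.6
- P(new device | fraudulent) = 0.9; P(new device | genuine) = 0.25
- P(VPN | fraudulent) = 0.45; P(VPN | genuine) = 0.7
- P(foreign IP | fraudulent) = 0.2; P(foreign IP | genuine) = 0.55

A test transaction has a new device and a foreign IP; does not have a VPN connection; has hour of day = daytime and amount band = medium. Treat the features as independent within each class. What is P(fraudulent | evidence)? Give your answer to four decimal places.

0.9969

fraudulent: 0.95 × 0.55 × 0.45 × 0.9 × (1−0.45) × 0.2 = 0.023277375
genuine: 0.05 × 0.35 × 0.1 × 0.25 × (1−0.7) × 0.55 = 0.0000721875
P(fraudulent | x) = 0.023277375 / 0.0233495625 ≈ 0.9969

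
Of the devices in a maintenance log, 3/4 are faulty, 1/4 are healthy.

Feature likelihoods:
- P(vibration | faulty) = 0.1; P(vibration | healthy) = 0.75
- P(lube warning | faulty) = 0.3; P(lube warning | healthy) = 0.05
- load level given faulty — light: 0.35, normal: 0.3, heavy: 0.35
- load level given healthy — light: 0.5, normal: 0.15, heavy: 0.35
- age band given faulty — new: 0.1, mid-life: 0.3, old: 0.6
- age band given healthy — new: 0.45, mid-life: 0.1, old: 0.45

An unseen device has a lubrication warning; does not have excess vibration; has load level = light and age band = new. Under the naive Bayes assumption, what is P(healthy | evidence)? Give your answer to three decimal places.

0.090

faulty: 0.75 × (1−0.1) × 0.3 × 0.35 × 0.1 = 0.0070875
healthy: 0.25 × (1−0.75) × 0.05 × 0.5 × 0.45 = 0.000703125
P(healthy | x) = 0.000703125 / 0.007790625 ≈ 0.090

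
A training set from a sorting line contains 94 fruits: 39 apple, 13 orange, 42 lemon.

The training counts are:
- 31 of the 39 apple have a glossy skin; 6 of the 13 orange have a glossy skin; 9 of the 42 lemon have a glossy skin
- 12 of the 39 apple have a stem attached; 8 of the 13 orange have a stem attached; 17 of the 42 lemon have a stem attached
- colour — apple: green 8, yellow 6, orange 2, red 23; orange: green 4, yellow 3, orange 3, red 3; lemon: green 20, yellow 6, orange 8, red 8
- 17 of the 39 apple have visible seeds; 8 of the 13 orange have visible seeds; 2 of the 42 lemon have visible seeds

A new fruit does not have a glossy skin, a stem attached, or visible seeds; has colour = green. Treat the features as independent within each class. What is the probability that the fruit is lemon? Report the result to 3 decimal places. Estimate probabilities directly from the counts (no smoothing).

apple: (39/94) × (8/39) × (27/39) × (8/39) × (22/39) ≈ 0.00681781
orange: (13/94) × (7/13) × (5/13) × (4/13) × (5/13) ≈ 0.00338954
lemon: (42/94) × (33/42) × (25/42) × (20/42) × (40/42) ≈ 0.0947694
P(lemon | x) = 0.0947694 / 0.10497675 ≈ 0.903

0.903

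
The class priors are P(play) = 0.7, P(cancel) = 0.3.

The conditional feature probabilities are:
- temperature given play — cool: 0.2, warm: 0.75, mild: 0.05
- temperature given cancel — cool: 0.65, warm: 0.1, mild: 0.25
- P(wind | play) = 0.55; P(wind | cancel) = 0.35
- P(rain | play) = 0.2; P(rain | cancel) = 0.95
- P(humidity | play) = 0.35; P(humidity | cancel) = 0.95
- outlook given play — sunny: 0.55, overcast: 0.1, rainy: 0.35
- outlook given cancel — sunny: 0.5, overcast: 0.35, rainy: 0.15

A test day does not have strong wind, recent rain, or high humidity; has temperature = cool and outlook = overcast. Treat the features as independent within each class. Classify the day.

play: 0.7 × 0.2 × (1−0.55) × (1−0.2) × (1−0.35) × 0.1 = 0.003276
cancel: 0.3 × 0.65 × (1−0.35) × (1−0.95) × (1−0.95) × 0.35 = 0.00011090625
Highest score → play.

play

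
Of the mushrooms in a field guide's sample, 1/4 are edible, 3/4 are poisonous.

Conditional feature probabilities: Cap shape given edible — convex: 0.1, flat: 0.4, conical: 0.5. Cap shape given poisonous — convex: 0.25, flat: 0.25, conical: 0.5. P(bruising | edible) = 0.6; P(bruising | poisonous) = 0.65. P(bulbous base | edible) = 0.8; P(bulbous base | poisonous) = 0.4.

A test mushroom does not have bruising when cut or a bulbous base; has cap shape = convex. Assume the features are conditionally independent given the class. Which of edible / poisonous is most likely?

poisonous

edible: 0.25 × 0.1 × (1−0.6) × (1−0.8) = 0.002
poisonous: 0.75 × 0.25 × (1−0.65) × (1−0.4) = 0.039375
Highest score → poisonous.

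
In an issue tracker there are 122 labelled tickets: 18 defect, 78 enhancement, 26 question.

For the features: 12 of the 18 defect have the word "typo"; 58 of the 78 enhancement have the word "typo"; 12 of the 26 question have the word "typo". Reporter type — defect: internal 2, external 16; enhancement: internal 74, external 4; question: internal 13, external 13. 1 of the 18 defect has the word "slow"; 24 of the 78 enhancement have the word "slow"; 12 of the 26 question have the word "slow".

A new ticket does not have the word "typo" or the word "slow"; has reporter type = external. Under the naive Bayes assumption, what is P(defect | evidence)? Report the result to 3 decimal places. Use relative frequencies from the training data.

defect: (18/122) × (6/18) × (16/18) × (17/18) ≈ 0.0412872
enhancement: (78/122) × (20/78) × (4/78) × (54/78) ≈ 0.00582016
question: (26/122) × (14/26) × (13/26) × (14/26) ≈ 0.0308953
P(defect | x) = 0.0412872 / 0.07800266 ≈ 0.529

0.529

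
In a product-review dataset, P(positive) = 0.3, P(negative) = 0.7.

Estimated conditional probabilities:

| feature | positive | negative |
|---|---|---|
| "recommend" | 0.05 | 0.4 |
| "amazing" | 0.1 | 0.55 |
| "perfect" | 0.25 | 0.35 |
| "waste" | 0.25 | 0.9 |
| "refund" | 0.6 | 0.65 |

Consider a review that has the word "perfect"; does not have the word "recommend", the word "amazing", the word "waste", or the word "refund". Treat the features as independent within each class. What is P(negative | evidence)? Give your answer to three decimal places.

0.107

positive: 0.3 × (1−0.05) × (1−0.1) × 0.25 × (1−0.25) × (1−0.6) = 0.0192375
negative: 0.7 × (1−0.4) × (1−0.55) × 0.35 × (1−0.9) × (1−0.65) = 0.00231525
P(negative | x) = 0.00231525 / 0.02155275 ≈ 0.107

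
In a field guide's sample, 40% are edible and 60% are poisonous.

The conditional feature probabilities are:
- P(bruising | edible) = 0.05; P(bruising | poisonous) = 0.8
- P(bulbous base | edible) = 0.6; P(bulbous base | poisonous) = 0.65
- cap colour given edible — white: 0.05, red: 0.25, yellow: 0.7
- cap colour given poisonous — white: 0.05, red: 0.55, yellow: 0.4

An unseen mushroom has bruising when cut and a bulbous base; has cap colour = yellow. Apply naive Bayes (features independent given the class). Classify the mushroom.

poisonous

edible: 0.4 × 0.05 × 0.6 × 0.7 = 0.0084
poisonous: 0.6 × 0.8 × 0.65 × 0.4 = 0.1248
Highest score → poisonous.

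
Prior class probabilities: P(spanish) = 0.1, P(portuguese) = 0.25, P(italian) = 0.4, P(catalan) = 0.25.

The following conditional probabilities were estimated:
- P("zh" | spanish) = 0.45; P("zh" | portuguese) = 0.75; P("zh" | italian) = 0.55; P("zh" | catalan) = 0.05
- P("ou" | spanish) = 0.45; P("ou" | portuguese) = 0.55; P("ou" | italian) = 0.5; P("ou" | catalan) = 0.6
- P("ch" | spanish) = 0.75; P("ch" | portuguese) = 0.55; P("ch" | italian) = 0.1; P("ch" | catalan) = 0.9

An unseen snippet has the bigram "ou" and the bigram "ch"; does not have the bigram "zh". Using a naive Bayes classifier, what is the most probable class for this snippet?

catalan

spanish: 0.1 × (1−0.45) × 0.45 × 0.75 = 0.0185625
portuguese: 0.25 × (1−0.75) × 0.55 × 0.55 = 0.01890625
italian: 0.4 × (1−0.55) × 0.5 × 0.1 = 0.009
catalan: 0.25 × (1−0.05) × 0.6 × 0.9 = 0.12825
Highest score → catalan.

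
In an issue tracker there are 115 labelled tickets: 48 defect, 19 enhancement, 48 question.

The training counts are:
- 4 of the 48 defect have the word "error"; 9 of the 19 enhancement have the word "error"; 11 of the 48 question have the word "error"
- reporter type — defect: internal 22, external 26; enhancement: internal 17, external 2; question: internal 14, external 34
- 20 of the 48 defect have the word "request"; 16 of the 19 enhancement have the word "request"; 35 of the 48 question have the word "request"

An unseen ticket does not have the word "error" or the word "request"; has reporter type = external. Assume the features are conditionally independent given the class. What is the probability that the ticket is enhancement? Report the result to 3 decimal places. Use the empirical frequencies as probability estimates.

0.008

defect: (48/115) × (44/48) × (26/48) × (28/48) ≈ 0.120894
enhancement: (19/115) × (10/19) × (2/19) × (3/19) ≈ 0.00144526
question: (48/115) × (37/48) × (34/48) × (13/48) ≈ 0.0617225
P(enhancement | x) = 0.00144526 / 0.18406176 ≈ 0.008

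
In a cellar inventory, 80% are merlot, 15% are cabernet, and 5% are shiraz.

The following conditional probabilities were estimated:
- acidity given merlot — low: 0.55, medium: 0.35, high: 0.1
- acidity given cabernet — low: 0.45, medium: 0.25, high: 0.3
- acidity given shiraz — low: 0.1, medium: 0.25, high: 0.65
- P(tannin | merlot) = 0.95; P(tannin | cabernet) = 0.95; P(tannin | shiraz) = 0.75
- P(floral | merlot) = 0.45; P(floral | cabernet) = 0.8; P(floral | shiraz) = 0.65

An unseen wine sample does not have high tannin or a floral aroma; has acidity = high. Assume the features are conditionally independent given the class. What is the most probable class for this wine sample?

shiraz

merlot: 0.8 × 0.1 × (1−0.95) × (1−0.45) = 0.0022
cabernet: 0.15 × 0.3 × (1−0.95) × (1−0.8) = 0.00045
shiraz: 0.05 × 0.65 × (1−0.75) × (1−0.65) = 0.00284375
Highest score → shiraz.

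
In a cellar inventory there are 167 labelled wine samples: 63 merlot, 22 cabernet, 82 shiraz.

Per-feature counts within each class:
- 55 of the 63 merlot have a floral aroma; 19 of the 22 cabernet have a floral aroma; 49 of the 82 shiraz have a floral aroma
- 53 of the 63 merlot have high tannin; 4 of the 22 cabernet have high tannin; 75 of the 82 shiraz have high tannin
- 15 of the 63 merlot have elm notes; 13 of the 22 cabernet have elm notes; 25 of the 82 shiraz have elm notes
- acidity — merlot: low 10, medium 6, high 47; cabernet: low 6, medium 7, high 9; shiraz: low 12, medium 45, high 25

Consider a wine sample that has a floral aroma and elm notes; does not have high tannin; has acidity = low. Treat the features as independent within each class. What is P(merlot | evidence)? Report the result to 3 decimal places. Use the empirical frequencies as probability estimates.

merlot: (63/167) × (55/63) × (10/63) × (15/63) × (10/63) ≈ 0.00197568
cabernet: (22/167) × (19/22) × (18/22) × (13/22) × (6/22) ≈ 0.0150016
shiraz: (82/167) × (49/82) × (7/82) × (25/82) × (12/82) ≈ 0.00111753
P(merlot | x) = 0.00197568 / 0.01809481 ≈ 0.109

0.109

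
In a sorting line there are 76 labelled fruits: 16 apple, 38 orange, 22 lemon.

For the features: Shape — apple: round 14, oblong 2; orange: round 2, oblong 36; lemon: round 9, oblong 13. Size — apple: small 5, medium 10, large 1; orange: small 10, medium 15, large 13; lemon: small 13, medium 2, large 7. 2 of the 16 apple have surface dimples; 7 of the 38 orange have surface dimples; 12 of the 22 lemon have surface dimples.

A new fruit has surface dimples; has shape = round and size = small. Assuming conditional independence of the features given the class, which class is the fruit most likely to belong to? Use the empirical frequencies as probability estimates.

lemon

apple: (16/76) × (14/16) × (5/16) × (2/16) ≈ 0.00719572
orange: (38/76) × (2/38) × (10/38) × (7/38) ≈ 0.0012757
lemon: (22/76) × (9/22) × (13/22) × (12/22) ≈ 0.0381688
Highest score → lemon.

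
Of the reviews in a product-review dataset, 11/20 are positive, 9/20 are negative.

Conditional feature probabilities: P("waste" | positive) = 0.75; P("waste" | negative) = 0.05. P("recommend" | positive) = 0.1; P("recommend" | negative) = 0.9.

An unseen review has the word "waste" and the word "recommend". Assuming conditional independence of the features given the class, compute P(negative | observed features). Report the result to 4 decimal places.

positive: 0.55 × 0.75 × 0.1 = 0.04125
negative: 0.45 × 0.05 × 0.9 = 0.02025
P(negative | x) = 0.02025 / 0.0615 ≈ 0.3293

0.3293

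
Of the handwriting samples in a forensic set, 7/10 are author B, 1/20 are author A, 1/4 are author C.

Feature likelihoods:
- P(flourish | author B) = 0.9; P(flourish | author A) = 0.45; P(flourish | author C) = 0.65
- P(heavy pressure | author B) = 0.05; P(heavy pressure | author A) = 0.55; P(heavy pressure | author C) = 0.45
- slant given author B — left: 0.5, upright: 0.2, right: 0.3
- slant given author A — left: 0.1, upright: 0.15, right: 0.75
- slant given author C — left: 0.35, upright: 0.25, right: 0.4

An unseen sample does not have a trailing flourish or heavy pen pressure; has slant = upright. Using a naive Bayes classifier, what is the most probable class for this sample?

author B: 0.7 × (1−0.9) × (1−0.05) × 0.2 = 0.0133
author A: 0.05 × (1−0.45) × (1−0.55) × 0.15 = 0.00185625
author C: 0.25 × (1−0.65) × (1−0.45) × 0.25 = 0.01203125
Highest score → author B.

author B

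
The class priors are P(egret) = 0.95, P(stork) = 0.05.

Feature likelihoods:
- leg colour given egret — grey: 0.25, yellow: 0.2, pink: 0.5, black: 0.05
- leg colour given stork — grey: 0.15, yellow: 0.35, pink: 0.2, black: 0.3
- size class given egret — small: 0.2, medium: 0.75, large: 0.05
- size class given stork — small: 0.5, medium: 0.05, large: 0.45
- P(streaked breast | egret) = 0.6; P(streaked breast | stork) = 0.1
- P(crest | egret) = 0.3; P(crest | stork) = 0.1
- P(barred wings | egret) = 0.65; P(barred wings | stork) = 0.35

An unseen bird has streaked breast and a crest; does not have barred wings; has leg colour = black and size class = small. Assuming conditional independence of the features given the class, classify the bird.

egret

egret: 0.95 × 0.05 × 0.2 × 0.6 × 0.3 × (1−0.65) = 0.0005985
stork: 0.05 × 0.3 × 0.5 × 0.1 × 0.1 × (1−0.35) = 0.00004875
Highest score → egret.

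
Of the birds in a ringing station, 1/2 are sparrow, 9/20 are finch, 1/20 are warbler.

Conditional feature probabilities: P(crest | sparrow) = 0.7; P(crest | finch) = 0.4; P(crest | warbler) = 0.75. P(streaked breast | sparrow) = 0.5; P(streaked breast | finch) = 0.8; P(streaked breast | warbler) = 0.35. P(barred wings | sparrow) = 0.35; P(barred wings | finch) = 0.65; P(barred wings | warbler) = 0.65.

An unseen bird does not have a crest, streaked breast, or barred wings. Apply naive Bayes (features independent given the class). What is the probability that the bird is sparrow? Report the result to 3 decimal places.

0.692

sparrow: 0.5 × (1−0.7) × (1−0.5) × (1−0.35) = 0.04875
finch: 0.45 × (1−0.4) × (1−0.8) × (1−0.65) = 0.0189
warbler: 0.05 × (1−0.75) × (1−0.35) × (1−0.65) = 0.00284375
P(sparrow | x) = 0.04875 / 0.07049375 ≈ 0.692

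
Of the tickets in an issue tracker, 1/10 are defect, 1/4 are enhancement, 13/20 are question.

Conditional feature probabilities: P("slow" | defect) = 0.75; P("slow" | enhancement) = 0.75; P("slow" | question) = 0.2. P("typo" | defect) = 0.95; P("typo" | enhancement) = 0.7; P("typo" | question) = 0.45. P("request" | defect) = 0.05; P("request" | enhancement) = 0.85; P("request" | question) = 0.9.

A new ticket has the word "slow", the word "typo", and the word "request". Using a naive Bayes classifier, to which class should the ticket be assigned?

enhancement

defect: 0.1 × 0.75 × 0.95 × 0.05 = 0.0035625
enhancement: 0.25 × 0.75 × 0.7 × 0.85 = 0.1115625
question: 0.65 × 0.2 × 0.45 × 0.9 = 0.05265
Highest score → enhancement.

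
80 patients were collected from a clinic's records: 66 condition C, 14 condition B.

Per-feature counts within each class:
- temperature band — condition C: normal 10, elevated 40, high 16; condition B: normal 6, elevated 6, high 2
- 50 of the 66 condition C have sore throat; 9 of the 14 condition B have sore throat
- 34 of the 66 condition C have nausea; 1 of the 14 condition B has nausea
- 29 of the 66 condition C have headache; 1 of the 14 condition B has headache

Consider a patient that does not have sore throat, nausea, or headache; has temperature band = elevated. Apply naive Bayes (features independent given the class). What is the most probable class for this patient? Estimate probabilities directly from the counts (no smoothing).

condition C

condition C: (66/80) × (40/66) × (16/66) × (32/66) × (37/66) ≈ 0.0329465
condition B: (14/80) × (6/14) × (5/14) × (13/14) × (13/14) ≈ 0.0230958
Highest score → condition C.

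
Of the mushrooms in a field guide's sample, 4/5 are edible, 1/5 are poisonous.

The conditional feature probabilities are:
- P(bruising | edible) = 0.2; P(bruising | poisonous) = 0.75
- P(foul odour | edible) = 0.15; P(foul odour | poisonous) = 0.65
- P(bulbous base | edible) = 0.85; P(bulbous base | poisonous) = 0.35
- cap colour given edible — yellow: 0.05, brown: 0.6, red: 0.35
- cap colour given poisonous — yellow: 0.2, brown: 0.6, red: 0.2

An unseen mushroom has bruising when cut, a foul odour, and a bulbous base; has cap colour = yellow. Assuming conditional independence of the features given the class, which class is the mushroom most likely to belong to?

poisonous

edible: 0.8 × 0.2 × 0.15 × 0.85 × 0.05 = 0.00102
poisonous: 0.2 × 0.75 × 0.65 × 0.35 × 0.2 = 0.006825
Highest score → poisonous.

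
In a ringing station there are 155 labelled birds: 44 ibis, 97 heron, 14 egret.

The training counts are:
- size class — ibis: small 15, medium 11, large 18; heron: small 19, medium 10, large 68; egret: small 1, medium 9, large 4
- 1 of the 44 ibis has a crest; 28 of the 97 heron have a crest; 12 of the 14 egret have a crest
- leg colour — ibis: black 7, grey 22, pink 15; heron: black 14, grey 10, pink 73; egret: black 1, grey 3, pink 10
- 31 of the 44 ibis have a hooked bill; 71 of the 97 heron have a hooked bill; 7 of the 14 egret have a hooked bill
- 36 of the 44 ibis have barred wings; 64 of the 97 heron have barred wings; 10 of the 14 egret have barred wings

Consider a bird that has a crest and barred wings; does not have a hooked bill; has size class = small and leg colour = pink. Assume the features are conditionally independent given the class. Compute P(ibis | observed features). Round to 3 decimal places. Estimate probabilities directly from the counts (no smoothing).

ibis: (44/155) × (15/44) × (1/44) × (15/44) × (13/44) × (36/44) ≈ 0.000181253
heron: (97/155) × (19/97) × (28/97) × (73/97) × (26/97) × (64/97) ≈ 0.00470944
egret: (14/155) × (1/14) × (12/14) × (10/14) × (7/14) × (10/14) ≈ 0.0014107
P(ibis | x) = 0.000181253 / 0.006301393 ≈ 0.029

0.029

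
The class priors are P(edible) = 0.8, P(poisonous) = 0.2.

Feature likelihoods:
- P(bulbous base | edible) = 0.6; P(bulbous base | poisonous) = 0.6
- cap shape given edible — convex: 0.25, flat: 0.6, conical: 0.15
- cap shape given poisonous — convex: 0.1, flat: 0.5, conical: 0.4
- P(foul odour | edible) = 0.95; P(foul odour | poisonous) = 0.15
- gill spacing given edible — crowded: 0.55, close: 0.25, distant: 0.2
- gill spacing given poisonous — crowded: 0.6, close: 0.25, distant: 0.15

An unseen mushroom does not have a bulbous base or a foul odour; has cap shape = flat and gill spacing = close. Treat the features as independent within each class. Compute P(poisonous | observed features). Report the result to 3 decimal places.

edible: 0.8 × (1−0.6) × 0.6 × (1−0.95) × 0.25 = 0.0024
poisonous: 0.2 × (1−0.6) × 0.5 × (1−0.15) × 0.25 = 0.0085
P(poisonous | x) = 0.0085 / 0.0109 ≈ 0.780

0.780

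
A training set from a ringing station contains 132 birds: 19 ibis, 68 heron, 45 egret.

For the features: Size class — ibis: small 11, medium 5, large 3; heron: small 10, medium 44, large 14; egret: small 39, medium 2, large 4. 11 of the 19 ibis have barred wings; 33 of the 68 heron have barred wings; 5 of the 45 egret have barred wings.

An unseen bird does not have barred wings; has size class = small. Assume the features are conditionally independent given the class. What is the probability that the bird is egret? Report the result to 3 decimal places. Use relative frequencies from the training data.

ibis: (19/132) × (11/19) × (8/19) ≈ 0.0350877
heron: (68/132) × (10/68) × (35/68) ≈ 0.0389929
egret: (45/132) × (39/45) × (40/45) ≈ 0.262626
P(egret | x) = 0.262626 / 0.3367066 ≈ 0.780

0.780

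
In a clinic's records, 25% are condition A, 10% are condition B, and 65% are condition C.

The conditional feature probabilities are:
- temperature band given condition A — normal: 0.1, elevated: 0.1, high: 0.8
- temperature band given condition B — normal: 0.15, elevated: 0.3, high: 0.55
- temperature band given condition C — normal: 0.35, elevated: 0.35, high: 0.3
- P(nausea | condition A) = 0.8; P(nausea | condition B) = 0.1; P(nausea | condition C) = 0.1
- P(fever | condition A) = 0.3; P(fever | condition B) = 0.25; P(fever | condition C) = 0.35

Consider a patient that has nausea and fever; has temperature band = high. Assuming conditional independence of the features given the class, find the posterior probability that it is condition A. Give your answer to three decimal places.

condition A: 0.25 × 0.8 × 0.8 × 0.3 = 0.048
condition B: 0.1 × 0.55 × 0.1 × 0.25 = 0.001375
condition C: 0.65 × 0.3 × 0.1 × 0.35 = 0.006825
P(condition A | x) = 0.048 / 0.0562 ≈ 0.854

0.854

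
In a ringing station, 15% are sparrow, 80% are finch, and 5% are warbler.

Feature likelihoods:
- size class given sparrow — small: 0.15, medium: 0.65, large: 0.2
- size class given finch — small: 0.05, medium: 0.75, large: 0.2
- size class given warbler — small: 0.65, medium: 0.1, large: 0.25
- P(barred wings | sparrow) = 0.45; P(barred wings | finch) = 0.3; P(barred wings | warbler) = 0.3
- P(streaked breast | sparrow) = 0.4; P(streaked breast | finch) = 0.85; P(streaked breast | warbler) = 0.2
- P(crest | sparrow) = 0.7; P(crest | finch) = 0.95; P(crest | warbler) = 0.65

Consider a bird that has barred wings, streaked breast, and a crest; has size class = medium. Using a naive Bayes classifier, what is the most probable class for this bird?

sparrow: 0.15 × 0.65 × 0.45 × 0.4 × 0.7 = 0.012285
finch: 0.8 × 0.75 × 0.3 × 0.85 × 0.95 = 0.14535
warbler: 0.05 × 0.1 × 0.3 × 0.2 × 0.65 = 0.000195
Highest score → finch.

finch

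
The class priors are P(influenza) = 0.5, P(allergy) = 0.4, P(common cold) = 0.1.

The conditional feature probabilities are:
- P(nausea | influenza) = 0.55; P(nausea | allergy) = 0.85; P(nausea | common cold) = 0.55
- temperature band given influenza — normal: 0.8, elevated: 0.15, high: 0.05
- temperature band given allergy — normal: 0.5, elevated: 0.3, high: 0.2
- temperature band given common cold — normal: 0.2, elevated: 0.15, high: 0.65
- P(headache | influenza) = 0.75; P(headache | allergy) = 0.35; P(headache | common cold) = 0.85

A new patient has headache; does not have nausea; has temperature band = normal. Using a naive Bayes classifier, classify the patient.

influenza: 0.5 × (1−0.55) × 0.8 × 0.75 = 0.135
allergy: 0.4 × (1−0.85) × 0.5 × 0.35 = 0.0105
common cold: 0.1 × (1−0.55) × 0.2 × 0.85 = 0.00765
Highest score → influenza.

influenza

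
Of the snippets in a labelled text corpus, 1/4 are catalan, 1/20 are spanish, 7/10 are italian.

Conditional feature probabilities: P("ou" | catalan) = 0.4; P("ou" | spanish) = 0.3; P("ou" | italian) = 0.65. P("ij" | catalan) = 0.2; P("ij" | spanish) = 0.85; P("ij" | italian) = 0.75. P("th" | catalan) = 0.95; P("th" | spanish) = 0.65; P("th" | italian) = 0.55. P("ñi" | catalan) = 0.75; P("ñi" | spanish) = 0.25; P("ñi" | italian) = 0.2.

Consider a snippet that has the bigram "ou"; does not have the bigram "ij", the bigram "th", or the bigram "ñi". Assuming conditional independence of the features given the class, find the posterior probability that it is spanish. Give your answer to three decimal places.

0.014

catalan: 0.25 × 0.4 × (1−0.2) × (1−0.95) × (1−0.75) = 0.001
spanish: 0.05 × 0.3 × (1−0.85) × (1−0.65) × (1−0.25) = 0.000590625
italian: 0.7 × 0.65 × (1−0.75) × (1−0.55) × (1−0.2) = 0.04095
P(spanish | x) = 0.000590625 / 0.042540625 ≈ 0.014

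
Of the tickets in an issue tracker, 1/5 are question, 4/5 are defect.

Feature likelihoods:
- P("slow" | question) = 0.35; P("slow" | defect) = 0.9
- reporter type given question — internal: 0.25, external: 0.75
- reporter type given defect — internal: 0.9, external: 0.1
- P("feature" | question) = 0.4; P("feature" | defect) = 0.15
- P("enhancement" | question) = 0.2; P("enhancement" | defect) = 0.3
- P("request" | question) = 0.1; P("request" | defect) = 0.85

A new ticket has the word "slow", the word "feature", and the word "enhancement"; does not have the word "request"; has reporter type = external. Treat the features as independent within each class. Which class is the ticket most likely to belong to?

question

question: 0.2 × 0.35 × 0.75 × 0.4 × 0.2 × (1−0.1) = 0.00378
defect: 0.8 × 0.9 × 0.1 × 0.15 × 0.3 × (1−0.85) = 0.000486
Highest score → question.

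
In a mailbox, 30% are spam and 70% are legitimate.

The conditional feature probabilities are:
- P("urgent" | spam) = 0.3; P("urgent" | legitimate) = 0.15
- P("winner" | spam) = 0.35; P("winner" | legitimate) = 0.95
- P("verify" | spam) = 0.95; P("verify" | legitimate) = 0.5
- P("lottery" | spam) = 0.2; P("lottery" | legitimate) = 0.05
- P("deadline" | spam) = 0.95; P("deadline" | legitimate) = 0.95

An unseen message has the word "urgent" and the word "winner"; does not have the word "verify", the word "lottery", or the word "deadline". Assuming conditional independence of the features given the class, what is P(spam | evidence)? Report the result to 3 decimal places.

spam: 0.3 × 0.3 × 0.35 × (1−0.95) × (1−0.2) × (1−0.95) = 0.000063
legitimate: 0.7 × 0.15 × 0.95 × (1−0.5) × (1−0.05) × (1−0.95) = 0.0023690625
P(spam | x) = 0.000063 / 0.0024320625 ≈ 0.026

0.026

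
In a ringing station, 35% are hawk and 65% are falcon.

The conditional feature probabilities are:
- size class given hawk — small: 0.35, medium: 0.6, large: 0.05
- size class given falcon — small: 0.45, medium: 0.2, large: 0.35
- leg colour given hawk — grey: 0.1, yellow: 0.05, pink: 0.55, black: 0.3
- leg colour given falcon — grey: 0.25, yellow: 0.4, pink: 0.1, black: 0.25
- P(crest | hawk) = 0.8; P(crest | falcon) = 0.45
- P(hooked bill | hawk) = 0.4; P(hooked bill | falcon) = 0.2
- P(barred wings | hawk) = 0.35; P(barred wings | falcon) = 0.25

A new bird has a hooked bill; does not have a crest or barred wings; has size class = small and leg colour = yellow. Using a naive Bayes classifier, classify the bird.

falcon

hawk: 0.35 × 0.35 × 0.05 × (1−0.8) × 0.4 × (1−0.35) = 0.0003185
falcon: 0.65 × 0.45 × 0.4 × (1−0.45) × 0.2 × (1−0.25) = 0.0096525
Highest score → falcon.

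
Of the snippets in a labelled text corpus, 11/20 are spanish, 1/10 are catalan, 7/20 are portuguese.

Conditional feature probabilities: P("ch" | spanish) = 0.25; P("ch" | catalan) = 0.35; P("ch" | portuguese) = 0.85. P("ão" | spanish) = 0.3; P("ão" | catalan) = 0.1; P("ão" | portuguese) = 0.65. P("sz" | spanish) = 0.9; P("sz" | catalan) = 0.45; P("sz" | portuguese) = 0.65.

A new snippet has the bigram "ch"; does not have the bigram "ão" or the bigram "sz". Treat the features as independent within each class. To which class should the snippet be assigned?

portuguese

spanish: 0.55 × 0.25 × (1−0.3) × (1−0.9) = 0.009625
catalan: 0.1 × 0.35 × (1−0.1) × (1−0.45) = 0.017325
portuguese: 0.35 × 0.85 × (1−0.65) × (1−0.65) = 0.03644375
Highest score → portuguese.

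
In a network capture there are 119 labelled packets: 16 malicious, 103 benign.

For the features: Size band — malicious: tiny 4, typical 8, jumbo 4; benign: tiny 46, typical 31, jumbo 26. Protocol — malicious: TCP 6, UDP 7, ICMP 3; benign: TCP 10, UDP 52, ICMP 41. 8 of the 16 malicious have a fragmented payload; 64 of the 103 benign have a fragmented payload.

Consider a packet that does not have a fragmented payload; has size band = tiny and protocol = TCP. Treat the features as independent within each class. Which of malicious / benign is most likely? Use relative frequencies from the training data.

malicious: (16/119) × (4/16) × (6/16) × (8/16) ≈ 0.00630252
benign: (103/119) × (46/103) × (10/103) × (39/103) ≈ 0.0142102
Highest score → benign.

benign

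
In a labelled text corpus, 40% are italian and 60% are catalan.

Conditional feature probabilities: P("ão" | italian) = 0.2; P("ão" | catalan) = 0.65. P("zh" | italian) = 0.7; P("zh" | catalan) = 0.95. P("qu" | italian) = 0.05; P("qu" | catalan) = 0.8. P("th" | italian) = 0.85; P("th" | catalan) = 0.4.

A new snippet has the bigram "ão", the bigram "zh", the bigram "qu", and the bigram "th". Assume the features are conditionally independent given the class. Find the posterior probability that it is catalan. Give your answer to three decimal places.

italian: 0.4 × 0.2 × 0.7 × 0.05 × 0.85 = 0.00238
catalan: 0.6 × 0.65 × 0.95 × 0.8 × 0.4 = 0.11856
P(catalan | x) = 0.11856 / 0.12094 ≈ 0.980

0.980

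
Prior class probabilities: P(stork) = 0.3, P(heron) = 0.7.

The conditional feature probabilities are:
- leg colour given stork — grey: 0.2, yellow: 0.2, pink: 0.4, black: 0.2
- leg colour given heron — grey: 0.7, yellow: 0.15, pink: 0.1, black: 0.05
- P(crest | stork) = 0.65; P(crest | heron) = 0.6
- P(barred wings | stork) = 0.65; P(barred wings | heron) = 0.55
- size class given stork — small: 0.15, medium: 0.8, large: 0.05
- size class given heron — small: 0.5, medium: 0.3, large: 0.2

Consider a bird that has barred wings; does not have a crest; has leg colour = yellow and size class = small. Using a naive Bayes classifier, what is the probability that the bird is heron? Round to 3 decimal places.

0.849

stork: 0.3 × 0.2 × (1−0.65) × 0.65 × 0.15 = 0.0020475
heron: 0.7 × 0.15 × (1−0.6) × 0.55 × 0.5 = 0.01155
P(heron | x) = 0.01155 / 0.0135975 ≈ 0.849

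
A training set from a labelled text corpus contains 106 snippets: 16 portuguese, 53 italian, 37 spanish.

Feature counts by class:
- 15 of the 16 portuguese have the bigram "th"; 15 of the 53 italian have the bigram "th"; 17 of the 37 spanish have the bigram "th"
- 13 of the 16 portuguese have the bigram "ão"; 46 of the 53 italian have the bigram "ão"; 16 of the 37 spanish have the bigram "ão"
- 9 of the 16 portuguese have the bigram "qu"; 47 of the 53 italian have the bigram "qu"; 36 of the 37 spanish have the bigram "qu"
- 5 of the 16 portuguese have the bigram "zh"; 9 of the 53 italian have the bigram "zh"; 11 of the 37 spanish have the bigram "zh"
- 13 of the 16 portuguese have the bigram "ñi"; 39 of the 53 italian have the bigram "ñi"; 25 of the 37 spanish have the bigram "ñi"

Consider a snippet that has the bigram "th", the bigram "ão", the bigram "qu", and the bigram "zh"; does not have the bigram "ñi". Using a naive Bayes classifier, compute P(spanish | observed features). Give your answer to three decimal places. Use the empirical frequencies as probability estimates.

0.429

portuguese: (16/106) × (15/16) × (13/16) × (9/16) × (5/16) × (3/16) ≈ 0.00378951
italian: (53/106) × (15/53) × (46/53) × (47/53) × (9/53) × (14/53) ≈ 0.00488549
spanish: (37/106) × (17/37) × (16/37) × (36/37) × (11/37) × (12/37) ≈ 0.00650628
P(spanish | x) = 0.00650628 / 0.01518128 ≈ 0.429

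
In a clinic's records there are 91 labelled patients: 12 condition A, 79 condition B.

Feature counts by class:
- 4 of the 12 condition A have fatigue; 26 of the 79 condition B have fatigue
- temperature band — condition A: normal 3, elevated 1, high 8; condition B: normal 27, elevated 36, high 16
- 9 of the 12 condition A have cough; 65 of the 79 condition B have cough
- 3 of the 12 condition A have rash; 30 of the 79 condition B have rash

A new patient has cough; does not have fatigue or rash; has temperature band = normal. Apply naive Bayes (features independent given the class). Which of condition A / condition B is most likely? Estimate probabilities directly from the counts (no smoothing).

condition A: (12/91) × (8/12) × (3/12) × (9/12) × (9/12) ≈ 0.0123626
condition B: (79/91) × (53/79) × (27/79) × (65/79) × (49/79) ≈ 0.101584
Highest score → condition B.

condition B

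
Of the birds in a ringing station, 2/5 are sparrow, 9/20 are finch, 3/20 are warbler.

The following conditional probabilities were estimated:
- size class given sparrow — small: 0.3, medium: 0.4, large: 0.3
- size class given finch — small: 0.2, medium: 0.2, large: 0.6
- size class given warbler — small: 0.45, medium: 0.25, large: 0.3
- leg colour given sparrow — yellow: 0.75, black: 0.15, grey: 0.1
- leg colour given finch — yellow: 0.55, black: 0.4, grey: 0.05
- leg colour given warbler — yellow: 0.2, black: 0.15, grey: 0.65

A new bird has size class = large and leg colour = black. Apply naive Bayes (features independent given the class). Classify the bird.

sparrow: 0.4 × 0.3 × 0.15 = 0.018
finch: 0.45 × 0.6 × 0.4 = 0.108
warbler: 0.15 × 0.3 × 0.15 = 0.00675
Highest score → finch.

finch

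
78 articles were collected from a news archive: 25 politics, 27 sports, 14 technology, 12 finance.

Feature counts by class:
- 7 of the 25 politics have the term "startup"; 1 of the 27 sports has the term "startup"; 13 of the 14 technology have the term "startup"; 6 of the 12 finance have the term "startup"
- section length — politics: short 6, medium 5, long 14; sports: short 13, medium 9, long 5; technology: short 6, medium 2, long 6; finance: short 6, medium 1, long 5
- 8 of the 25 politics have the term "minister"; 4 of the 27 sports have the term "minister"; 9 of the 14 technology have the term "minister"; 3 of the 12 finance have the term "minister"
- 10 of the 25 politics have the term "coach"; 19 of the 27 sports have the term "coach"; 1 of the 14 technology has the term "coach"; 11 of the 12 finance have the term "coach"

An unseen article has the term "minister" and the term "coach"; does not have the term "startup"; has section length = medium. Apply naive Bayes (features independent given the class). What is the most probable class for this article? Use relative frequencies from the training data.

politics: (25/78) × (18/25) × (5/25) × (8/25) × (10/25) ≈ 0.00590769
sports: (27/78) × (26/27) × (9/27) × (4/27) × (19/27) ≈ 0.0115836
technology: (14/78) × (1/14) × (2/14) × (9/14) × (1/14) ≈ 0.0000840996
finance: (12/78) × (6/12) × (1/12) × (3/12) × (11/12) ≈ 0.00146902
Highest score → sports.

sports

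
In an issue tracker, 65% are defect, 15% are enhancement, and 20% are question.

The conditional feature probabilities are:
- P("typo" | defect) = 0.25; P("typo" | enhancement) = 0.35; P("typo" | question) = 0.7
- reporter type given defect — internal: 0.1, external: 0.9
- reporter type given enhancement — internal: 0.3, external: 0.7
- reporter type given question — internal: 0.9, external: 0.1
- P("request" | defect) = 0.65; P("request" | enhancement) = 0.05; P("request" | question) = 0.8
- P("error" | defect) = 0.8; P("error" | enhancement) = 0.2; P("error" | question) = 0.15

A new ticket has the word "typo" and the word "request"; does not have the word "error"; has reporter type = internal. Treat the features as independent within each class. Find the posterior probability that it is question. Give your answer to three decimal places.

0.969

defect: 0.65 × 0.25 × 0.1 × 0.65 × (1−0.8) = 0.0021125
enhancement: 0.15 × 0.35 × 0.3 × 0.05 × (1−0.2) = 0.00063
question: 0.2 × 0.7 × 0.9 × 0.8 × (1−0.15) = 0.08568
P(question | x) = 0.08568 / 0.0884225 ≈ 0.969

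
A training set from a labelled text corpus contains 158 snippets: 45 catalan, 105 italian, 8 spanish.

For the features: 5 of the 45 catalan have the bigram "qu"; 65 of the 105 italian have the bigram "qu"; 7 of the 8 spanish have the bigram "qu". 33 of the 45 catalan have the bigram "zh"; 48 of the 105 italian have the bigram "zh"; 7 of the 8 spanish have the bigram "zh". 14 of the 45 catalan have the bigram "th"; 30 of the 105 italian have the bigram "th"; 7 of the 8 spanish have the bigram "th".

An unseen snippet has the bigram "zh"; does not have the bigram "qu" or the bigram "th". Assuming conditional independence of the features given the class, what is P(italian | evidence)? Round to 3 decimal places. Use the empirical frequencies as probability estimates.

0.391

catalan: (45/158) × (40/45) × (33/45) × (31/45) ≈ 0.127895
italian: (105/158) × (40/105) × (48/105) × (75/105) ≈ 0.082666
spanish: (8/158) × (1/8) × (7/8) × (1/8) ≈ 0.000692247
P(italian | x) = 0.082666 / 0.211253247 ≈ 0.391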